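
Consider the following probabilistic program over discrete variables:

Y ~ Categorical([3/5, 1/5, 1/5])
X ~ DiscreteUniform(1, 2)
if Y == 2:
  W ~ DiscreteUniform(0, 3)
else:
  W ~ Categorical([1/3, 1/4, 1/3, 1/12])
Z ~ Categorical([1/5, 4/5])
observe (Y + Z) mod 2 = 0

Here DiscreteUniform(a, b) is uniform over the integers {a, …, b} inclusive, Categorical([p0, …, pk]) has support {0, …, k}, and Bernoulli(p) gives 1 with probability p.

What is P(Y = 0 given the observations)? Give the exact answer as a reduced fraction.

P(Y = 0 | obs) = 3/8

Enumerate traces; 24 have nonzero weight after conditioning:
  (Y=0, X=1, W=0, Z=0) weight 1/50
  (Y=0, X=1, W=1, Z=0) weight 3/200
  (Y=0, X=1, W=2, Z=0) weight 1/50
  (Y=0, X=1, W=3, Z=0) weight 1/200
  (Y=0, X=2, W=0, Z=0) weight 1/50
  (Y=0, X=2, W=1, Z=0) weight 3/200
  (Y=0, X=2, W=2, Z=0) weight 1/50
  (Y=0, X=2, W=3, Z=0) weight 1/200
  (Y=1, X=1, W=0, Z=1) weight 2/75
  (Y=2, X=1, W=0, Z=0) weight 1/200
  … 14 more
Group by Y:
  weight(Y=0) = 3/25
  weight(Y=1) = 4/25
  weight(Y=2) = 1/25
Total weight = 3/25 + 4/25 + 1/25 = 8/25
P(Y=0 | obs) = 3/25 / 8/25 = 3/8
P(Y=1 | obs) = 4/25 / 8/25 = 1/2
P(Y=2 | obs) = 1/25 / 8/25 = 1/8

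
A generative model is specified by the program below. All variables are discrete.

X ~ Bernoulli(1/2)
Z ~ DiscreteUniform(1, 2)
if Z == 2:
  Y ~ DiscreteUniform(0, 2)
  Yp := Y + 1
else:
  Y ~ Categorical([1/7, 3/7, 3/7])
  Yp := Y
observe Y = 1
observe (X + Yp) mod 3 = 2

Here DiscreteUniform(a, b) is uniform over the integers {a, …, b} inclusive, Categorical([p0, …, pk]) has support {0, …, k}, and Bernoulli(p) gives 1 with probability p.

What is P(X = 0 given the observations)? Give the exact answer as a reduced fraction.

P(X = 0 | obs) = 7/16

Enumerate traces; 2 have nonzero weight after conditioning:
  (X=0, Z=2, Y=1) weight 1/12
  (X=1, Z=1, Y=1) weight 3/28
Group by X:
  weight(X=0) = 1/12
  weight(X=1) = 3/28
Total weight = 1/12 + 3/28 = 4/21
P(X=0 | obs) = 1/12 / 4/21 = 7/16
P(X=1 | obs) = 3/28 / 4/21 = 9/16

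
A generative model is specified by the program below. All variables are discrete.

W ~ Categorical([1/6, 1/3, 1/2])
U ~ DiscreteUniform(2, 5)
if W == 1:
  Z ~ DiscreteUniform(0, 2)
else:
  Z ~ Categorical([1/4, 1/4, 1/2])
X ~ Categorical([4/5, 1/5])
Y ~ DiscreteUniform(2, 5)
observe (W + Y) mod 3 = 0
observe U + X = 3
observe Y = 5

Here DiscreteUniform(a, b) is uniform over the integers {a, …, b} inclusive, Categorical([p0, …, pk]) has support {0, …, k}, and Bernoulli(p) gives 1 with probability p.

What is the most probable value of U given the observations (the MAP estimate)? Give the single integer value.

argmax_v P(U = v | obs) = 3

Enumerate traces; 6 have nonzero weight after conditioning:
  (W=1, U=2, Z=0, X=1, Y=5) weight 1/720
  (W=1, U=2, Z=1, X=1, Y=5) weight 1/720
  (W=1, U=2, Z=2, X=1, Y=5) weight 1/720
  (W=1, U=3, Z=0, X=0, Y=5) weight 1/180
  (W=1, U=3, Z=1, X=0, Y=5) weight 1/180
  (W=1, U=3, Z=2, X=0, Y=5) weight 1/180
Group by U:
  weight(U=2) = 1/240
  weight(U=3) = 1/60
Total weight = 1/240 + 1/60 = 1/48
P(U=2 | obs) = 1/240 / 1/48 = 1/5
P(U=3 | obs) = 1/60 / 1/48 = 4/5
argmax = 3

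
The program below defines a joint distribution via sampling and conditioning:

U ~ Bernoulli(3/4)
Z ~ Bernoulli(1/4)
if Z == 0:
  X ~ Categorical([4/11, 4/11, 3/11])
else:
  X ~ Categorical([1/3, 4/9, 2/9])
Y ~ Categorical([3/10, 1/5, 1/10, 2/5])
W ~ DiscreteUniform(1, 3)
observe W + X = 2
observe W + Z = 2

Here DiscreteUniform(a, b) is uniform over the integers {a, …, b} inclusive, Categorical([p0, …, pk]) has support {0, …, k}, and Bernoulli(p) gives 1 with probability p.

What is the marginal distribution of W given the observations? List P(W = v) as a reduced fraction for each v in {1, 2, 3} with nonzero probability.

Enumerate traces; 16 have nonzero weight after conditioning:
  (U=0, Z=0, X=0, Y=0, W=2) weight 3/440
  (U=0, Z=0, X=0, Y=1, W=2) weight 1/220
  (U=0, Z=0, X=0, Y=2, W=2) weight 1/440
  (U=0, Z=0, X=0, Y=3, W=2) weight 1/110
  (U=0, Z=1, X=1, Y=0, W=1) weight 1/360
  (U=0, Z=1, X=1, Y=1, W=1) weight 1/540
  (U=0, Z=1, X=1, Y=2, W=1) weight 1/1080
  (U=0, Z=1, X=1, Y=3, W=1) weight 1/270
  … 8 more
Group by W:
  weight(W=1) = 1/27
  weight(W=2) = 1/11
Total weight = 1/27 + 1/11 = 38/297
P(W=1 | obs) = 1/27 / 38/297 = 11/38
P(W=2 | obs) = 1/11 / 38/297 = 27/38

P(W=1) = 11/38, P(W=2) = 27/38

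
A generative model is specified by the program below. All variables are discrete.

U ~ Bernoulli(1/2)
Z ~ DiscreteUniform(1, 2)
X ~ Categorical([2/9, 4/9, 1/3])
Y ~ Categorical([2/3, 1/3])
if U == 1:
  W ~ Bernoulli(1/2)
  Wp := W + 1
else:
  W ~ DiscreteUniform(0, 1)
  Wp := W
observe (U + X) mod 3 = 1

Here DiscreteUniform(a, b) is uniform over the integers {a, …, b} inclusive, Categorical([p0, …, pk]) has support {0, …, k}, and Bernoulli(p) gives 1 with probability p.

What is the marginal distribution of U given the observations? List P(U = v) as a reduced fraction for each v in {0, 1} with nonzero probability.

P(U=0) = 2/3, P(U=1) = 1/3

Enumerate traces; 16 have nonzero weight after conditioning:
  (U=0, Z=1, X=1, Y=0, W=0) weight 1/27
  (U=0, Z=1, X=1, Y=0, W=1) weight 1/27
  (U=0, Z=1, X=1, Y=1, W=0) weight 1/54
  (U=0, Z=1, X=1, Y=1, W=1) weight 1/54
  (U=0, Z=2, X=1, Y=0, W=0) weight 1/27
  (U=0, Z=2, X=1, Y=0, W=1) weight 1/27
  (U=0, Z=2, X=1, Y=1, W=0) weight 1/54
  (U=0, Z=2, X=1, Y=1, W=1) weight 1/54
  (U=1, Z=1, X=0, Y=0, W=0) weight 1/54
  … 7 more
Group by U:
  weight(U=0) = 2/9
  weight(U=1) = 1/9
Total weight = 2/9 + 1/9 = 1/3
P(U=0 | obs) = 2/9 / 1/3 = 2/3
P(U=1 | obs) = 1/9 / 1/3 = 1/3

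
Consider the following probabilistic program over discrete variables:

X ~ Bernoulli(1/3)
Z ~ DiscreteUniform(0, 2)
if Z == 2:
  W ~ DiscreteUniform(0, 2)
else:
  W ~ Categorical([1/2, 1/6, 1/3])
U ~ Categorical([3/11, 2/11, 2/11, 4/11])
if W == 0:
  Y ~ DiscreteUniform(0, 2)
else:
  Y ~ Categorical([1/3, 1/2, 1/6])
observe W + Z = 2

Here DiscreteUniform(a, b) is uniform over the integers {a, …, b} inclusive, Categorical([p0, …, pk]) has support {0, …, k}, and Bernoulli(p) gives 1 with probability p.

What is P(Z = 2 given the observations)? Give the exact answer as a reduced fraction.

P(Z = 2 | obs) = 2/5

Enumerate traces; 72 have nonzero weight after conditioning:
  (X=0, Z=0, W=2, U=0, Y=0) weight 2/297
  (X=0, Z=0, W=2, U=0, Y=1) weight 1/99
  (X=0, Z=0, W=2, U=0, Y=2) weight 1/297
  (X=0, Z=0, W=2, U=1, Y=0) weight 4/891
  (X=0, Z=0, W=2, U=1, Y=1) weight 2/297
  (X=0, Z=0, W=2, U=1, Y=2) weight 2/891
  (X=0, Z=0, W=2, U=2, Y=0) weight 4/891
  (X=0, Z=0, W=2, U=2, Y=1) weight 2/297
  (X=0, Z=1, W=1, U=0, Y=0) weight 1/297
  (X=0, Z=2, W=0, U=0, Y=0) weight 2/297
  … 62 more
Group by Z:
  weight(Z=0) = 1/9
  weight(Z=1) = 1/18
  weight(Z=2) = 1/9
Total weight = 1/9 + 1/18 + 1/9 = 5/18
P(Z=0 | obs) = 1/9 / 5/18 = 2/5
P(Z=1 | obs) = 1/18 / 5/18 = 1/5
P(Z=2 | obs) = 1/9 / 5/18 = 2/5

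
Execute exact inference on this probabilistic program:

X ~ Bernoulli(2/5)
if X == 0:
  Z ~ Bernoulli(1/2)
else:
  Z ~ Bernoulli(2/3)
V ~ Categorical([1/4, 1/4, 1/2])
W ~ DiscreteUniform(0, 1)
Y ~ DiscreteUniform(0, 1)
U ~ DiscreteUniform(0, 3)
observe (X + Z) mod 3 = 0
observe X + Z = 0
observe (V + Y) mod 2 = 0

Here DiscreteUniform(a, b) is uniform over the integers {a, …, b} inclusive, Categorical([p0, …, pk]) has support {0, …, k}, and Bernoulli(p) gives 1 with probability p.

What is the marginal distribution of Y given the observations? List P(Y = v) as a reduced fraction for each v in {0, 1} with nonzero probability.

P(Y=0) = 3/4, P(Y=1) = 1/4

Enumerate traces; 24 have nonzero weight after conditioning:
  (X=0, Z=0, V=0, W=0, Y=0, U=0) weight 3/640
  (X=0, Z=0, V=0, W=0, Y=0, U=1) weight 3/640
  (X=0, Z=0, V=0, W=0, Y=0, U=2) weight 3/640
  (X=0, Z=0, V=0, W=0, Y=0, U=3) weight 3/640
  (X=0, Z=0, V=0, W=1, Y=0, U=0) weight 3/640
  (X=0, Z=0, V=0, W=1, Y=0, U=1) weight 3/640
  (X=0, Z=0, V=0, W=1, Y=0, U=2) weight 3/640
  (X=0, Z=0, V=0, W=1, Y=0, U=3) weight 3/640
  (X=0, Z=0, V=1, W=0, Y=1, U=0) weight 3/640
  … 15 more
Group by Y:
  weight(Y=0) = 9/80
  weight(Y=1) = 3/80
Total weight = 9/80 + 3/80 = 3/20
P(Y=0 | obs) = 9/80 / 3/20 = 3/4
P(Y=1 | obs) = 3/80 / 3/20 = 1/4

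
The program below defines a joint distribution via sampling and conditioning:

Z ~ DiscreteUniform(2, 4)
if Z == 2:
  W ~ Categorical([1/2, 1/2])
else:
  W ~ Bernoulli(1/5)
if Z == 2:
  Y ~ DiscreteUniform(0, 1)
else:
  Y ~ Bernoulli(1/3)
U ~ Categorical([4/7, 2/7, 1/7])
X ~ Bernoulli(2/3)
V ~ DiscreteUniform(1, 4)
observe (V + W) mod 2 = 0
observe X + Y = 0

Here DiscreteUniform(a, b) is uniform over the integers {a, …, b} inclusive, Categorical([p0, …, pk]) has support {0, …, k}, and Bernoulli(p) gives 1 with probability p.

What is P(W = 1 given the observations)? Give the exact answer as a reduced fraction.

Enumerate traces; 36 have nonzero weight after conditioning:
  (Z=2, W=0, Y=0, U=0, X=0, V=2) weight 1/252
  (Z=2, W=0, Y=0, U=0, X=0, V=4) weight 1/252
  (Z=2, W=0, Y=0, U=1, X=0, V=2) weight 1/504
  (Z=2, W=0, Y=0, U=1, X=0, V=4) weight 1/504
  (Z=2, W=0, Y=0, U=2, X=0, V=2) weight 1/1008
  (Z=2, W=0, Y=0, U=2, X=0, V=4) weight 1/1008
  (Z=2, W=1, Y=0, U=0, X=0, V=1) weight 1/252
  (Z=2, W=1, Y=0, U=0, X=0, V=3) weight 1/252
  … 28 more
Group by W:
  weight(W=0) = 79/1080
  weight(W=1) = 31/1080
Total weight = 79/1080 + 31/1080 = 11/108
P(W=0 | obs) = 79/1080 / 11/108 = 79/110
P(W=1 | obs) = 31/1080 / 11/108 = 31/110

P(W = 1 | obs) = 31/110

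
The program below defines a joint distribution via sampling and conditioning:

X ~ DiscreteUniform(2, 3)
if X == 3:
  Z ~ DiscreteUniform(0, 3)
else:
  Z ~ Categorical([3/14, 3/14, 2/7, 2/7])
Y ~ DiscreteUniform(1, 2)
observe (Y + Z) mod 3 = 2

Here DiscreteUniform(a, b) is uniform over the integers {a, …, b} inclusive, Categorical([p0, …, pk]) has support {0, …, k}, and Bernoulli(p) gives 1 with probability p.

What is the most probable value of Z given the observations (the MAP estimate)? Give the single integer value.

Enumerate traces; 6 have nonzero weight after conditioning:
  (X=2, Z=0, Y=2) weight 3/56
  (X=2, Z=1, Y=1) weight 3/56
  (X=2, Z=3, Y=2) weight 1/14
  (X=3, Z=0, Y=2) weight 1/16
  (X=3, Z=1, Y=1) weight 1/16
  (X=3, Z=3, Y=2) weight 1/16
Group by Z:
  weight(Z=0) = 13/112
  weight(Z=1) = 13/112
  weight(Z=3) = 15/112
Total weight = 13/112 + 13/112 + 15/112 = 41/112
P(Z=0 | obs) = 13/112 / 41/112 = 13/41
P(Z=1 | obs) = 13/112 / 41/112 = 13/41
P(Z=3 | obs) = 15/112 / 41/112 = 15/41
argmax = 3

argmax_v P(Z = v | obs) = 3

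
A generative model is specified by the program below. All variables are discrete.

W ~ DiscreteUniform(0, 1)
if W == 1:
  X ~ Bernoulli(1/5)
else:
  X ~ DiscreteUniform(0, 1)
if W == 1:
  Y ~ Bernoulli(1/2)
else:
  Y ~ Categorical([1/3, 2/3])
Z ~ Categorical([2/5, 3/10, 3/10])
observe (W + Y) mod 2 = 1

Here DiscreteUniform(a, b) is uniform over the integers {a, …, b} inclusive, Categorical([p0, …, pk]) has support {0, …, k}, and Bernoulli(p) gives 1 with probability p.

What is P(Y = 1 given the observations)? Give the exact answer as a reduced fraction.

P(Y = 1 | obs) = 4/7

Enumerate traces; 12 have nonzero weight after conditioning:
  (W=0, X=0, Y=1, Z=0) weight 1/15
  (W=0, X=0, Y=1, Z=1) weight 1/20
  (W=0, X=0, Y=1, Z=2) weight 1/20
  (W=0, X=1, Y=1, Z=0) weight 1/15
  (W=0, X=1, Y=1, Z=1) weight 1/20
  (W=0, X=1, Y=1, Z=2) weight 1/20
  (W=1, X=0, Y=0, Z=0) weight 2/25
  (W=1, X=0, Y=0, Z=1) weight 3/50
  … 4 more
Group by Y:
  weight(Y=0) = 1/4
  weight(Y=1) = 1/3
Total weight = 1/4 + 1/3 = 7/12
P(Y=0 | obs) = 1/4 / 7/12 = 3/7
P(Y=1 | obs) = 1/3 / 7/12 = 4/7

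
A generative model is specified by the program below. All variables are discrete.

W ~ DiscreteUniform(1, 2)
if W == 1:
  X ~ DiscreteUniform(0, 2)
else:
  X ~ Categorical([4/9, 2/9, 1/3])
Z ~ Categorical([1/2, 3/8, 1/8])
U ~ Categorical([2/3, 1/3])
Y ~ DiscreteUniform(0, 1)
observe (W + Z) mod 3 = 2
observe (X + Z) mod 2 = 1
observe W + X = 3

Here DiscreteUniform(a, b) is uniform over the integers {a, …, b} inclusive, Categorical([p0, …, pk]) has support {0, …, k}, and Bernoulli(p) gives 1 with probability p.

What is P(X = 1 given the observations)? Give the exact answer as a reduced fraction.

P(X = 1 | obs) = 8/17

Enumerate traces; 8 have nonzero weight after conditioning:
  (W=1, X=2, Z=1, U=0, Y=0) weight 1/48
  (W=1, X=2, Z=1, U=0, Y=1) weight 1/48
  (W=1, X=2, Z=1, U=1, Y=0) weight 1/96
  (W=1, X=2, Z=1, U=1, Y=1) weight 1/96
  (W=2, X=1, Z=0, U=0, Y=0) weight 1/54
  (W=2, X=1, Z=0, U=0, Y=1) weight 1/54
  (W=2, X=1, Z=0, U=1, Y=0) weight 1/108
  (W=2, X=1, Z=0, U=1, Y=1) weight 1/108
Group by X:
  weight(X=1) = 1/18
  weight(X=2) = 1/16
Total weight = 1/18 + 1/16 = 17/144
P(X=1 | obs) = 1/18 / 17/144 = 8/17
P(X=2 | obs) = 1/16 / 17/144 = 9/17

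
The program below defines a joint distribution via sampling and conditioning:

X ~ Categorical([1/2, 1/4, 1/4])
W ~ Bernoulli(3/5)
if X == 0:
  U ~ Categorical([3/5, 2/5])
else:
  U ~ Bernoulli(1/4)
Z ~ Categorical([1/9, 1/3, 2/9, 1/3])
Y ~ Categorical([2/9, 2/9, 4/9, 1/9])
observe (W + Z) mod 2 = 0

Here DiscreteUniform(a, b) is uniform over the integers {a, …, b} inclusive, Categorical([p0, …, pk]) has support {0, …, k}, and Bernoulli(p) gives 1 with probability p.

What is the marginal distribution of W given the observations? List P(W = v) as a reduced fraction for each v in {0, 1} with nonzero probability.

P(W=0) = 1/4, P(W=1) = 3/4

Enumerate traces; 96 have nonzero weight after conditioning:
  (X=0, W=0, U=0, Z=0, Y=0) weight 2/675
  (X=0, W=0, U=0, Z=0, Y=1) weight 2/675
  (X=0, W=0, U=0, Z=0, Y=2) weight 4/675
  (X=0, W=0, U=0, Z=0, Y=3) weight 1/675
  (X=0, W=0, U=0, Z=2, Y=0) weight 4/675
  (X=0, W=0, U=0, Z=2, Y=1) weight 4/675
  (X=0, W=0, U=0, Z=2, Y=2) weight 8/675
  (X=0, W=0, U=0, Z=2, Y=3) weight 2/675
  (X=0, W=1, U=0, Z=1, Y=0) weight 1/75
  … 87 more
Group by W:
  weight(W=0) = 2/15
  weight(W=1) = 2/5
Total weight = 2/15 + 2/5 = 8/15
P(W=0 | obs) = 2/15 / 8/15 = 1/4
P(W=1 | obs) = 2/5 / 8/15 = 3/4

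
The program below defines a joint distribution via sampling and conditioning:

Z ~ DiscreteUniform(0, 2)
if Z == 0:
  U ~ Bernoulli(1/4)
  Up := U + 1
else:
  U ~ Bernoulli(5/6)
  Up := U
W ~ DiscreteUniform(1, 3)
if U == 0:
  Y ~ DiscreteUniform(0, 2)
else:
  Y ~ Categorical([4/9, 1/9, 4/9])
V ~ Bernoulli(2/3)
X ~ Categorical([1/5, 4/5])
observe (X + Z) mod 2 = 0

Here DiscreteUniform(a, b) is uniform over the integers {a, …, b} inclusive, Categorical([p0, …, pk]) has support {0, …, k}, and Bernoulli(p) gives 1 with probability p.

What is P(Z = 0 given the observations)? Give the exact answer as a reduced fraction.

P(Z = 0 | obs) = 1/6

Enumerate traces; 108 have nonzero weight after conditioning:
  (Z=0, U=0, W=1, Y=0, V=0, X=0) weight 1/540
  (Z=0, U=0, W=1, Y=0, V=1, X=0) weight 1/270
  (Z=0, U=0, W=1, Y=1, V=0, X=0) weight 1/540
  (Z=0, U=0, W=1, Y=1, V=1, X=0) weight 1/270
  (Z=0, U=0, W=1, Y=2, V=0, X=0) weight 1/540
  (Z=0, U=0, W=1, Y=2, V=1, X=0) weight 1/270
  (Z=0, U=0, W=2, Y=0, V=0, X=0) weight 1/540
  (Z=0, U=0, W=2, Y=0, V=1, X=0) weight 1/270
  (Z=1, U=0, W=1, Y=0, V=0, X=1) weight 2/1215
  (Z=2, U=0, W=1, Y=0, V=0, X=0) weight 1/2430
  … 98 more
Group by Z:
  weight(Z=0) = 1/15
  weight(Z=1) = 4/15
  weight(Z=2) = 1/15
Total weight = 1/15 + 4/15 + 1/15 = 2/5
P(Z=0 | obs) = 1/15 / 2/5 = 1/6
P(Z=1 | obs) = 4/15 / 2/5 = 2/3
P(Z=2 | obs) = 1/15 / 2/5 = 1/6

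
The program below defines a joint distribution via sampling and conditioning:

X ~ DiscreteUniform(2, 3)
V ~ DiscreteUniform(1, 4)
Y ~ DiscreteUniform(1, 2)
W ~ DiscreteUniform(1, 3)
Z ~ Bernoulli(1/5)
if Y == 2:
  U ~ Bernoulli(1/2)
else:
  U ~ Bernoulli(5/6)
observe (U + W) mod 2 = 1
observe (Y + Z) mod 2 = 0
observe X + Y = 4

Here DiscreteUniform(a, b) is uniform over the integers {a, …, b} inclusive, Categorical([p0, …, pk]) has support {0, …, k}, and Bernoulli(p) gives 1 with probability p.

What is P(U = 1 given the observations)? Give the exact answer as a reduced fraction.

Enumerate traces; 24 have nonzero weight after conditioning:
  (X=2, V=1, Y=2, W=1, Z=0, U=0) weight 1/120
  (X=2, V=1, Y=2, W=2, Z=0, U=1) weight 1/120
  (X=2, V=1, Y=2, W=3, Z=0, U=0) weight 1/120
  (X=2, V=2, Y=2, W=1, Z=0, U=0) weight 1/120
  (X=2, V=2, Y=2, W=2, Z=0, U=1) weight 1/120
  (X=2, V=2, Y=2, W=3, Z=0, U=0) weight 1/120
  (X=2, V=3, Y=2, W=1, Z=0, U=0) weight 1/120
  (X=2, V=3, Y=2, W=2, Z=0, U=1) weight 1/120
  … 16 more
Group by U:
  weight(U=0) = 13/180
  weight(U=1) = 17/360
Total weight = 13/180 + 17/360 = 43/360
P(U=0 | obs) = 13/180 / 43/360 = 26/43
P(U=1 | obs) = 17/360 / 43/360 = 17/43

P(U = 1 | obs) = 17/43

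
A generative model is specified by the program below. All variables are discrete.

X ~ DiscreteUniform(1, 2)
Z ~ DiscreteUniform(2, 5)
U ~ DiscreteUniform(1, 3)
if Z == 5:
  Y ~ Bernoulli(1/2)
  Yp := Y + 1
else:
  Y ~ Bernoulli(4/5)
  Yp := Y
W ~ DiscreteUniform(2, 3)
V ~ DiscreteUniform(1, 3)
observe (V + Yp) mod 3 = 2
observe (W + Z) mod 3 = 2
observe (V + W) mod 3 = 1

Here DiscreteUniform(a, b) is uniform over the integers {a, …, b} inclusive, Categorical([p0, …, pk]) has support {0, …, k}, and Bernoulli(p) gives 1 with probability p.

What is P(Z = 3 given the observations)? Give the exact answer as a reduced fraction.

Enumerate traces; 18 have nonzero weight after conditioning:
  (X=1, Z=2, U=1, Y=1, W=3, V=1) weight 1/180
  (X=1, Z=2, U=2, Y=1, W=3, V=1) weight 1/180
  (X=1, Z=2, U=3, Y=1, W=3, V=1) weight 1/180
  (X=1, Z=3, U=1, Y=0, W=2, V=2) weight 1/720
  (X=1, Z=3, U=2, Y=0, W=2, V=2) weight 1/720
  (X=1, Z=3, U=3, Y=0, W=2, V=2) weight 1/720
  (X=1, Z=5, U=1, Y=0, W=3, V=1) weight 1/288
  (X=1, Z=5, U=2, Y=0, W=3, V=1) weight 1/288
  … 10 more
Group by Z:
  weight(Z=2) = 1/30
  weight(Z=3) = 1/120
  weight(Z=5) = 1/48
Total weight = 1/30 + 1/120 + 1/48 = 1/16
P(Z=2 | obs) = 1/30 / 1/16 = 8/15
P(Z=3 | obs) = 1/120 / 1/16 = 2/15
P(Z=5 | obs) = 1/48 / 1/16 = 1/3

P(Z = 3 | obs) = 2/15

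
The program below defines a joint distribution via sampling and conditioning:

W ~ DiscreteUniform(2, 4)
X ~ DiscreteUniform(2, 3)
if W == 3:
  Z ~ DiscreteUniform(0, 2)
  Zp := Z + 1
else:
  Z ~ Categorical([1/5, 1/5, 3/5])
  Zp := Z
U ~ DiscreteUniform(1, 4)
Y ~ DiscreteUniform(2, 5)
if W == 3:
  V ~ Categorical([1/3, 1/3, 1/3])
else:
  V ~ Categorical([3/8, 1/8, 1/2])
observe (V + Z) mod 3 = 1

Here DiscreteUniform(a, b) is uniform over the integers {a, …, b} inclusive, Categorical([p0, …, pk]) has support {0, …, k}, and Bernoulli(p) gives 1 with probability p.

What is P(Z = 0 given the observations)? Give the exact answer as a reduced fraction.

Enumerate traces; 288 have nonzero weight after conditioning:
  (W=2, X=2, Z=0, U=1, Y=2, V=1) weight 1/3840
  (W=2, X=2, Z=0, U=1, Y=3, V=1) weight 1/3840
  (W=2, X=2, Z=0, U=1, Y=4, V=1) weight 1/3840
  (W=2, X=2, Z=0, U=1, Y=5, V=1) weight 1/3840
  (W=2, X=2, Z=0, U=2, Y=2, V=1) weight 1/3840
  (W=2, X=2, Z=0, U=2, Y=3, V=1) weight 1/3840
  (W=2, X=2, Z=0, U=2, Y=4, V=1) weight 1/3840
  (W=2, X=2, Z=0, U=2, Y=5, V=1) weight 1/3840
  (W=2, X=2, Z=1, U=1, Y=2, V=0) weight 1/1280
  (W=2, X=2, Z=2, U=1, Y=2, V=2) weight 1/320
  … 278 more
Group by Z:
  weight(Z=0) = 29/540
  weight(Z=1) = 47/540
  weight(Z=2) = 32/135
Total weight = 29/540 + 47/540 + 32/135 = 17/45
P(Z=0 | obs) = 29/540 / 17/45 = 29/204
P(Z=1 | obs) = 47/540 / 17/45 = 47/204
P(Z=2 | obs) = 32/135 / 17/45 = 32/51

P(Z = 0 | obs) = 29/204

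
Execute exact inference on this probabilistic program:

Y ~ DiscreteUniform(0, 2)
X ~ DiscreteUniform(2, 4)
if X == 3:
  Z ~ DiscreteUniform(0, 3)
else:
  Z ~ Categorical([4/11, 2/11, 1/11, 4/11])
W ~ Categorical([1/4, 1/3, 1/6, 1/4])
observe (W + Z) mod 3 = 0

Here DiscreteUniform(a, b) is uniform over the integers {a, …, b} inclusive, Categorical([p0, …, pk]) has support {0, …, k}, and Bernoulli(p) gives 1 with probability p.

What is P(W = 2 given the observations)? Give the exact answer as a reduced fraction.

Enumerate traces; 54 have nonzero weight after conditioning:
  (Y=0, X=2, Z=0, W=0) weight 1/99
  (Y=0, X=2, Z=0, W=3) weight 1/99
  (Y=0, X=2, Z=1, W=2) weight 1/297
  (Y=0, X=2, Z=2, W=1) weight 1/297
  (Y=0, X=2, Z=3, W=0) weight 1/99
  (Y=0, X=2, Z=3, W=3) weight 1/99
  (Y=0, X=3, Z=0, W=0) weight 1/144
  (Y=0, X=3, Z=0, W=3) weight 1/144
  … 46 more
Group by W:
  weight(W=0) = 43/264
  weight(W=1) = 19/396
  weight(W=2) = 3/88
  weight(W=3) = 43/264
Total weight = 43/264 + 19/396 + 3/88 + 43/264 = 323/792
P(W=0 | obs) = 43/264 / 323/792 = 129/323
P(W=1 | obs) = 19/396 / 323/792 = 2/17
P(W=2 | obs) = 3/88 / 323/792 = 27/323
P(W=3 | obs) = 43/264 / 323/792 = 129/323

P(W = 2 | obs) = 27/323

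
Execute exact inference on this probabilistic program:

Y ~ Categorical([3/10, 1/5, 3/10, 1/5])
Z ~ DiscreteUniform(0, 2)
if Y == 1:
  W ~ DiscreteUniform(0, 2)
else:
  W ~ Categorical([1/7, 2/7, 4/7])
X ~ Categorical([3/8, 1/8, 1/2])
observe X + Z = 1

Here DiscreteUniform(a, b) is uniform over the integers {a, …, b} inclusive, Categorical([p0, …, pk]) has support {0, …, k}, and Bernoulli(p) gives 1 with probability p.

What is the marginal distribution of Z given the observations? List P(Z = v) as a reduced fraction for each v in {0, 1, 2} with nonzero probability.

Enumerate traces; 24 have nonzero weight after conditioning:
  (Y=0, Z=0, W=0, X=1) weight 1/560
  (Y=0, Z=0, W=1, X=1) weight 1/280
  (Y=0, Z=0, W=2, X=1) weight 1/140
  (Y=0, Z=1, W=0, X=0) weight 3/560
  (Y=0, Z=1, W=1, X=0) weight 3/280
  (Y=0, Z=1, W=2, X=0) weight 3/140
  (Y=1, Z=0, W=0, X=1) weight 1/360
  (Y=1, Z=0, W=1, X=1) weight 1/360
  … 16 more
Group by Z:
  weight(Z=0) = 1/24
  weight(Z=1) = 1/8
Total weight = 1/24 + 1/8 = 1/6
P(Z=0 | obs) = 1/24 / 1/6 = 1/4
P(Z=1 | obs) = 1/8 / 1/6 = 3/4

P(Z=0) = 1/4, P(Z=1) = 3/4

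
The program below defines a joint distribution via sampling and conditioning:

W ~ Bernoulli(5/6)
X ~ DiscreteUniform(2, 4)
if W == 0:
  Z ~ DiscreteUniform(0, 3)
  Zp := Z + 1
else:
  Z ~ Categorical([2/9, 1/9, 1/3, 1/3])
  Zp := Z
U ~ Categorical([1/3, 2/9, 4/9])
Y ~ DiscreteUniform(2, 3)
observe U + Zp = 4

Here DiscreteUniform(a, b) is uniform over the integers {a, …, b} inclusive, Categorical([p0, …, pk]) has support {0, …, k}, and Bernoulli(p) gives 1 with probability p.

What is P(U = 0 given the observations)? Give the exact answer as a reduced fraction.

Enumerate traces; 30 have nonzero weight after conditioning:
  (W=0, X=2, Z=1, U=2, Y=2) weight 1/324
  (W=0, X=2, Z=1, U=2, Y=3) weight 1/324
  (W=0, X=2, Z=2, U=1, Y=2) weight 1/648
  (W=0, X=2, Z=2, U=1, Y=3) weight 1/648
  (W=0, X=2, Z=3, U=0, Y=2) weight 1/432
  (W=0, X=2, Z=3, U=0, Y=3) weight 1/432
  (W=0, X=3, Z=1, U=2, Y=2) weight 1/324
  (W=0, X=3, Z=1, U=2, Y=3) weight 1/324
  … 22 more
Group by U:
  weight(U=0) = 1/72
  weight(U=1) = 23/324
  weight(U=2) = 23/162
Total weight = 1/72 + 23/324 + 23/162 = 49/216
P(U=0 | obs) = 1/72 / 49/216 = 3/49
P(U=1 | obs) = 23/324 / 49/216 = 46/147
P(U=2 | obs) = 23/162 / 49/216 = 92/147

P(U = 0 | obs) = 3/49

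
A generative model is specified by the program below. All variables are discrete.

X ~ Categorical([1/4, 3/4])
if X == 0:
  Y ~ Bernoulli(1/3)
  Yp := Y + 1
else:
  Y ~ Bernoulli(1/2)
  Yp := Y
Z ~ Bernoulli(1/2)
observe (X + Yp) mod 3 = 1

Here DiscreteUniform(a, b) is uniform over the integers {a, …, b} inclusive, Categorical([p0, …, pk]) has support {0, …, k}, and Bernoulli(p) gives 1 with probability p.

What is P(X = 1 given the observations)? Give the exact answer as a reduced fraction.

P(X = 1 | obs) = 9/13

Enumerate traces; 4 have nonzero weight after conditioning:
  (X=0, Y=0, Z=0) weight 1/12
  (X=0, Y=0, Z=1) weight 1/12
  (X=1, Y=0, Z=0) weight 3/16
  (X=1, Y=0, Z=1) weight 3/16
Group by X:
  weight(X=0) = 1/6
  weight(X=1) = 3/8
Total weight = 1/6 + 3/8 = 13/24
P(X=0 | obs) = 1/6 / 13/24 = 4/13
P(X=1 | obs) = 3/8 / 13/24 = 9/13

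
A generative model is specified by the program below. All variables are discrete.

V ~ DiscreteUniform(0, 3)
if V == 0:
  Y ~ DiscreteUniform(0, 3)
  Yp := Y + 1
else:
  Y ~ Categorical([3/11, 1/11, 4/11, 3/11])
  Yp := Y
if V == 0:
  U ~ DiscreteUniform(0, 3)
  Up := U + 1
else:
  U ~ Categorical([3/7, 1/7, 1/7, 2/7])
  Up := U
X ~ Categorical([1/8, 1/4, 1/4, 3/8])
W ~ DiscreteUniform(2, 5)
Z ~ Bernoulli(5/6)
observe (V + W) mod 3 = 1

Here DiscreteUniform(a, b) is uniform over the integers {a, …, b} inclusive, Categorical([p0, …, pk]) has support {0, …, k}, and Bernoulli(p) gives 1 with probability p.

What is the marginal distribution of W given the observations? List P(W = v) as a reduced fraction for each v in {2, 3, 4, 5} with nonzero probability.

Enumerate traces; 640 have nonzero weight after conditioning:
  (V=0, Y=0, U=0, X=0, W=4, Z=0) weight 1/12288
  (V=0, Y=0, U=0, X=0, W=4, Z=1) weight 5/12288
  (V=0, Y=0, U=0, X=1, W=4, Z=0) weight 1/6144
  (V=0, Y=0, U=0, X=1, W=4, Z=1) weight 5/6144
  (V=0, Y=0, U=0, X=2, W=4, Z=0) weight 1/6144
  (V=0, Y=0, U=0, X=2, W=4, Z=1) weight 5/6144
  (V=0, Y=0, U=0, X=3, W=4, Z=0) weight 1/4096
  (V=0, Y=0, U=0, X=3, W=4, Z=1) weight 5/4096
  (V=1, Y=0, U=0, X=0, W=3, Z=0) weight 3/19712
  (V=2, Y=0, U=0, X=0, W=2, Z=0) weight 3/19712
  … 630 more
Group by W:
  weight(W=2) = 1/16
  weight(W=3) = 1/16
  weight(W=4) = 1/8
  weight(W=5) = 1/16
Total weight = 1/16 + 1/16 + 1/8 + 1/16 = 5/16
P(W=2 | obs) = 1/16 / 5/16 = 1/5
P(W=3 | obs) = 1/16 / 5/16 = 1/5
P(W=4 | obs) = 1/8 / 5/16 = 2/5
P(W=5 | obs) = 1/16 / 5/16 = 1/5

P(W=2) = 1/5, P(W=3) = 1/5, P(W=4) = 2/5, P(W=5) = 1/5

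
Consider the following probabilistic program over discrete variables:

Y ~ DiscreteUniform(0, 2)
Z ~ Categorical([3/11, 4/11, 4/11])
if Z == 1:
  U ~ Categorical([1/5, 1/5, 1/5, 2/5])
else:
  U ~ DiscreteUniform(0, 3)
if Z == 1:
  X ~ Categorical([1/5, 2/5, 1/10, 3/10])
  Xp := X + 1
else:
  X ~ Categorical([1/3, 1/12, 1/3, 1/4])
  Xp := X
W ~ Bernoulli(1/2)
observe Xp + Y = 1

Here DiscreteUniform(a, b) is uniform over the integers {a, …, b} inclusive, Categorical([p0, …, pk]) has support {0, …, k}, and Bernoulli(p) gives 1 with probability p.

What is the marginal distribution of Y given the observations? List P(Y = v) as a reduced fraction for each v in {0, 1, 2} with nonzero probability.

P(Y=0) = 83/223, P(Y=1) = 140/223

Enumerate traces; 40 have nonzero weight after conditioning:
  (Y=0, Z=0, U=0, X=1, W=0) weight 1/1056
  (Y=0, Z=0, U=0, X=1, W=1) weight 1/1056
  (Y=0, Z=0, U=1, X=1, W=0) weight 1/1056
  (Y=0, Z=0, U=1, X=1, W=1) weight 1/1056
  (Y=0, Z=0, U=2, X=1, W=0) weight 1/1056
  (Y=0, Z=0, U=2, X=1, W=1) weight 1/1056
  (Y=0, Z=0, U=3, X=1, W=0) weight 1/1056
  (Y=0, Z=0, U=3, X=1, W=1) weight 1/1056
  (Y=1, Z=0, U=0, X=0, W=0) weight 1/264
  … 31 more
Group by Y:
  weight(Y=0) = 83/1980
  weight(Y=1) = 7/99
Total weight = 83/1980 + 7/99 = 223/1980
P(Y=0 | obs) = 83/1980 / 223/1980 = 83/223
P(Y=1 | obs) = 7/99 / 223/1980 = 140/223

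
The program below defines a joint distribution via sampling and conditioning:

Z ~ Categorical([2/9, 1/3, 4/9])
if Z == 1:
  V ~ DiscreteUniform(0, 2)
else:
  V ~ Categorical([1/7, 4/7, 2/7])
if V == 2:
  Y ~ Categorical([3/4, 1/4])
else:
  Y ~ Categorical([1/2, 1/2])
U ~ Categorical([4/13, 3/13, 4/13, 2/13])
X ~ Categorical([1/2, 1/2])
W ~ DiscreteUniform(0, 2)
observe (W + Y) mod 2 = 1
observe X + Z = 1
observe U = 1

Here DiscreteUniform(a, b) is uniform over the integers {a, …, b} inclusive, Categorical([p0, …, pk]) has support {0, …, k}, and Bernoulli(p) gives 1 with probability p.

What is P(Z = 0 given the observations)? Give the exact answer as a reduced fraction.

Enumerate traces; 18 have nonzero weight after conditioning:
  (Z=0, V=0, Y=0, U=1, X=1, W=1) weight 1/1638
  (Z=0, V=0, Y=1, U=1, X=1, W=0) weight 1/1638
  (Z=0, V=0, Y=1, U=1, X=1, W=2) weight 1/1638
  (Z=0, V=1, Y=0, U=1, X=1, W=1) weight 2/819
  (Z=0, V=1, Y=1, U=1, X=1, W=0) weight 2/819
  (Z=0, V=1, Y=1, U=1, X=1, W=2) weight 2/819
  (Z=0, V=2, Y=0, U=1, X=1, W=1) weight 1/546
  (Z=0, V=2, Y=1, U=1, X=1, W=0) weight 1/1638
  (Z=1, V=0, Y=0, U=1, X=0, W=1) weight 1/468
  … 9 more
Group by Z:
  weight(Z=0) = 10/819
  weight(Z=1) = 17/936
Total weight = 10/819 + 17/936 = 199/6552
P(Z=0 | obs) = 10/819 / 199/6552 = 80/199
P(Z=1 | obs) = 17/936 / 199/6552 = 119/199

P(Z = 0 | obs) = 80/199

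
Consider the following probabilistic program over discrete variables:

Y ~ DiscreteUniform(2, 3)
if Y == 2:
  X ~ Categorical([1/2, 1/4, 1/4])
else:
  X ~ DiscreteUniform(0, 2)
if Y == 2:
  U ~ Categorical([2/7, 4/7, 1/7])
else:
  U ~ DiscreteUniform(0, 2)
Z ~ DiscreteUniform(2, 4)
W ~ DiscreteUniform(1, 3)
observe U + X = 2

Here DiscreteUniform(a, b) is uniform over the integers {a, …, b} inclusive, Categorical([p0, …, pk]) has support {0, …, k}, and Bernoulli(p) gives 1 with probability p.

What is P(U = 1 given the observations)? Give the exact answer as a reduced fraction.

P(U = 1 | obs) = 16/39

Enumerate traces; 54 have nonzero weight after conditioning:
  (Y=2, X=0, U=2, Z=2, W=1) weight 1/252
  (Y=2, X=0, U=2, Z=2, W=2) weight 1/252
  (Y=2, X=0, U=2, Z=2, W=3) weight 1/252
  (Y=2, X=0, U=2, Z=3, W=1) weight 1/252
  (Y=2, X=0, U=2, Z=3, W=2) weight 1/252
  (Y=2, X=0, U=2, Z=3, W=3) weight 1/252
  (Y=2, X=0, U=2, Z=4, W=1) weight 1/252
  (Y=2, X=0, U=2, Z=4, W=2) weight 1/252
  (Y=2, X=1, U=1, Z=2, W=1) weight 1/126
  (Y=2, X=2, U=0, Z=2, W=1) weight 1/252
  … 44 more
Group by U:
  weight(U=0) = 23/252
  weight(U=1) = 8/63
  weight(U=2) = 23/252
Total weight = 23/252 + 8/63 + 23/252 = 13/42
P(U=0 | obs) = 23/252 / 13/42 = 23/78
P(U=1 | obs) = 8/63 / 13/42 = 16/39
P(U=2 | obs) = 23/252 / 13/42 = 23/78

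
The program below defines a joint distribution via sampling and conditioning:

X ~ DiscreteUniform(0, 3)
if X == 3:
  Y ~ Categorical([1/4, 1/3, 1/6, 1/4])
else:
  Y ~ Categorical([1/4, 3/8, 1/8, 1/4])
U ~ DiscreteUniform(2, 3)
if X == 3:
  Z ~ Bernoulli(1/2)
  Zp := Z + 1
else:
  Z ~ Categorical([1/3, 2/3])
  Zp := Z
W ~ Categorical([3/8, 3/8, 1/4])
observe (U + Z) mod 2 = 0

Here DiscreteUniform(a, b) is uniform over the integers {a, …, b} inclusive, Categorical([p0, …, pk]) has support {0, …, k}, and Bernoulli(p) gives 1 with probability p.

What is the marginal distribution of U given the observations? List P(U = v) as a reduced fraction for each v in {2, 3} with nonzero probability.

P(U=2) = 3/8, P(U=3) = 5/8

Enumerate traces; 96 have nonzero weight after conditioning:
  (X=0, Y=0, U=2, Z=0, W=0) weight 1/256
  (X=0, Y=0, U=2, Z=0, W=1) weight 1/256
  (X=0, Y=0, U=2, Z=0, W=2) weight 1/384
  (X=0, Y=0, U=3, Z=1, W=0) weight 1/128
  (X=0, Y=0, U=3, Z=1, W=1) weight 1/128
  (X=0, Y=0, U=3, Z=1, W=2) weight 1/192
  (X=0, Y=1, U=2, Z=0, W=0) weight 3/512
  (X=0, Y=1, U=2, Z=0, W=1) weight 3/512
  … 88 more
Group by U:
  weight(U=2) = 3/16
  weight(U=3) = 5/16
Total weight = 3/16 + 5/16 = 1/2
P(U=2 | obs) = 3/16 / 1/2 = 3/8
P(U=3 | obs) = 5/16 / 1/2 = 5/8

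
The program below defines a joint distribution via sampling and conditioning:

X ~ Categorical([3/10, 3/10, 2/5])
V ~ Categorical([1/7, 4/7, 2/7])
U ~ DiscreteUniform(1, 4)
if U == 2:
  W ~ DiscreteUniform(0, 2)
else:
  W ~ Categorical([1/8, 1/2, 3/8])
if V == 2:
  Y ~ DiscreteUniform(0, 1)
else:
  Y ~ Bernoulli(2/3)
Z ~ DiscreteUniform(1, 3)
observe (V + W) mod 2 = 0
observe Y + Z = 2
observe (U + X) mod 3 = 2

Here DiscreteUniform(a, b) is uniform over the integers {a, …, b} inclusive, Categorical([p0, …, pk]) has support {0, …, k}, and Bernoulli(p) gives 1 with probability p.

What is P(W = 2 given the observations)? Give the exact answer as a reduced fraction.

P(W = 2 | obs) = 19/60

Enumerate traces; 40 have nonzero weight after conditioning:
  (X=0, V=0, U=2, W=0, Y=0, Z=2) weight 1/2520
  (X=0, V=0, U=2, W=0, Y=1, Z=1) weight 1/1260
  (X=0, V=0, U=2, W=2, Y=0, Z=2) weight 1/2520
  (X=0, V=0, U=2, W=2, Y=1, Z=1) weight 1/1260
  (X=0, V=1, U=2, W=1, Y=0, Z=2) weight 1/630
  (X=0, V=1, U=2, W=1, Y=1, Z=1) weight 1/315
  (X=0, V=2, U=2, W=0, Y=0, Z=2) weight 1/840
  (X=0, V=2, U=2, W=0, Y=1, Z=1) weight 1/840
  … 32 more
Group by W:
  weight(W=0) = 9/1120
  weight(W=1) = 1/35
  weight(W=2) = 19/1120
Total weight = 9/1120 + 1/35 + 19/1120 = 3/56
P(W=0 | obs) = 9/1120 / 3/56 = 3/20
P(W=1 | obs) = 1/35 / 3/56 = 8/15
P(W=2 | obs) = 19/1120 / 3/56 = 19/60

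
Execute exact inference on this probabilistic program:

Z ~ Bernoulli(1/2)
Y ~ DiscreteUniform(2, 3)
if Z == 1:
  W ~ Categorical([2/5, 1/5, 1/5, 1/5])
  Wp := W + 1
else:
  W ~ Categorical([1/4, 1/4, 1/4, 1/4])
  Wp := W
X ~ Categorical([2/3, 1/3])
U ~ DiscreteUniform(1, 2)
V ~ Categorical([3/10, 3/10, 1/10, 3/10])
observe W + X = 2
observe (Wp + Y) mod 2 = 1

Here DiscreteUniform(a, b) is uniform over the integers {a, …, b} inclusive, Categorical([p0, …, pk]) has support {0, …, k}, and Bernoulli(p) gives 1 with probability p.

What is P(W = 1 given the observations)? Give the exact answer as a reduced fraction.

Enumerate traces; 32 have nonzero weight after conditioning:
  (Z=0, Y=2, W=1, X=1, U=1, V=0) weight 1/320
  (Z=0, Y=2, W=1, X=1, U=1, V=1) weight 1/320
  (Z=0, Y=2, W=1, X=1, U=1, V=2) weight 1/960
  (Z=0, Y=2, W=1, X=1, U=1, V=3) weight 1/320
  (Z=0, Y=2, W=1, X=1, U=2, V=0) weight 1/320
  (Z=0, Y=2, W=1, X=1, U=2, V=1) weight 1/320
  (Z=0, Y=2, W=1, X=1, U=2, V=2) weight 1/960
  (Z=0, Y=2, W=1, X=1, U=2, V=3) weight 1/320
  (Z=0, Y=3, W=2, X=0, U=1, V=0) weight 1/160
  … 23 more
Group by W:
  weight(W=1) = 3/80
  weight(W=2) = 3/40
Total weight = 3/80 + 3/40 = 9/80
P(W=1 | obs) = 3/80 / 9/80 = 1/3
P(W=2 | obs) = 3/40 / 9/80 = 2/3

P(W = 1 | obs) = 1/3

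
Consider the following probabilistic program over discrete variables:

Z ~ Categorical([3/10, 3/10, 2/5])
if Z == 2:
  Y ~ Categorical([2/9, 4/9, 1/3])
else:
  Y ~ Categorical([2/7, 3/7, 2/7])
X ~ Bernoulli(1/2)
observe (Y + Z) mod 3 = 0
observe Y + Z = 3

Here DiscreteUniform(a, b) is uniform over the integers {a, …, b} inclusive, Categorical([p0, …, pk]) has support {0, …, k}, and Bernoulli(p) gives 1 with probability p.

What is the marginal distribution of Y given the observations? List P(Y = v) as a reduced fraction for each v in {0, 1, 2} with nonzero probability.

P(Y=1) = 56/83, P(Y=2) = 27/83

Enumerate traces; 4 have nonzero weight after conditioning:
  (Z=1, Y=2, X=0) weight 3/70
  (Z=1, Y=2, X=1) weight 3/70
  (Z=2, Y=1, X=0) weight 4/45
  (Z=2, Y=1, X=1) weight 4/45
Group by Y:
  weight(Y=1) = 8/45
  weight(Y=2) = 3/35
Total weight = 8/45 + 3/35 = 83/315
P(Y=1 | obs) = 8/45 / 83/315 = 56/83
P(Y=2 | obs) = 3/35 / 83/315 = 27/83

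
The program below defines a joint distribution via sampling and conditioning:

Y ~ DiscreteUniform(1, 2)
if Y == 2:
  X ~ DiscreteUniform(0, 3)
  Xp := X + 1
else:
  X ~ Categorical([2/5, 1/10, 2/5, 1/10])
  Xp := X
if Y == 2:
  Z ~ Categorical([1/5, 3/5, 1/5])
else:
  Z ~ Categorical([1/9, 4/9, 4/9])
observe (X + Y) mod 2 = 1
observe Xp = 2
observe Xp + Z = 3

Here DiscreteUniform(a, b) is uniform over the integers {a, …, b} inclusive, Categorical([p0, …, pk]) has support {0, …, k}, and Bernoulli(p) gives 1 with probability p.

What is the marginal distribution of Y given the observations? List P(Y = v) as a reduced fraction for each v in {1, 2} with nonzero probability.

P(Y=1) = 32/59, P(Y=2) = 27/59

Enumerate traces; 2 have nonzero weight after conditioning:
  (Y=1, X=2, Z=1) weight 4/45
  (Y=2, X=1, Z=1) weight 3/40
Group by Y:
  weight(Y=1) = 4/45
  weight(Y=2) = 3/40
Total weight = 4/45 + 3/40 = 59/360
P(Y=1 | obs) = 4/45 / 59/360 = 32/59
P(Y=2 | obs) = 3/40 / 59/360 = 27/59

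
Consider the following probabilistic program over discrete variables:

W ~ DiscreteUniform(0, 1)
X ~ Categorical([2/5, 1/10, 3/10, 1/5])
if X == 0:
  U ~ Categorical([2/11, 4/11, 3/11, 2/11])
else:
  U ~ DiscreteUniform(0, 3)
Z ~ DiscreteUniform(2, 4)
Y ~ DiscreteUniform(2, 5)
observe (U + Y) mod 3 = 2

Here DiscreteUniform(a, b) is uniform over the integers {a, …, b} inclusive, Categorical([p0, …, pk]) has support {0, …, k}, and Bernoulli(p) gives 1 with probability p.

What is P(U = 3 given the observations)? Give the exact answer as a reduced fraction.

P(U = 3 | obs) = 49/159

Enumerate traces; 144 have nonzero weight after conditioning:
  (W=0, X=0, U=0, Z=2, Y=2) weight 1/330
  (W=0, X=0, U=0, Z=2, Y=5) weight 1/330
  (W=0, X=0, U=0, Z=3, Y=2) weight 1/330
  (W=0, X=0, U=0, Z=3, Y=5) weight 1/330
  (W=0, X=0, U=0, Z=4, Y=2) weight 1/330
  (W=0, X=0, U=0, Z=4, Y=5) weight 1/330
  (W=0, X=0, U=1, Z=2, Y=4) weight 1/165
  (W=0, X=0, U=1, Z=3, Y=4) weight 1/165
  (W=0, X=0, U=2, Z=2, Y=3) weight 1/220
  (W=0, X=0, U=3, Z=2, Y=2) weight 1/330
  … 134 more
Group by U:
  weight(U=0) = 49/440
  weight(U=1) = 13/176
  weight(U=2) = 57/880
  weight(U=3) = 49/440
Total weight = 49/440 + 13/176 + 57/880 + 49/440 = 159/440
P(U=0 | obs) = 49/440 / 159/440 = 49/159
P(U=1 | obs) = 13/176 / 159/440 = 65/318
P(U=2 | obs) = 57/880 / 159/440 = 19/106
P(U=3 | obs) = 49/440 / 159/440 = 49/159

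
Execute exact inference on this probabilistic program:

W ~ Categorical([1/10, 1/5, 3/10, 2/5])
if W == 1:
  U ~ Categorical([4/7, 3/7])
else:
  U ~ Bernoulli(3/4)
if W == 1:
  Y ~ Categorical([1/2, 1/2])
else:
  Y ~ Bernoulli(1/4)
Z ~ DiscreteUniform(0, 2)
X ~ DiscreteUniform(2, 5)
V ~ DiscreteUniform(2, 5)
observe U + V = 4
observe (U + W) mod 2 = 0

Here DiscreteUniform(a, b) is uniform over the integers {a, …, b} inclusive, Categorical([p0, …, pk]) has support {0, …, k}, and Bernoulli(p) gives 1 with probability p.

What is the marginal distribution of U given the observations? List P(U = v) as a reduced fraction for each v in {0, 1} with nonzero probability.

P(U=0) = 7/34, P(U=1) = 27/34

Enumerate traces; 96 have nonzero weight after conditioning:
  (W=0, U=0, Y=0, Z=0, X=2, V=4) weight 1/2560
  (W=0, U=0, Y=0, Z=0, X=3, V=4) weight 1/2560
  (W=0, U=0, Y=0, Z=0, X=4, V=4) weight 1/2560
  (W=0, U=0, Y=0, Z=0, X=5, V=4) weight 1/2560
  (W=0, U=0, Y=0, Z=1, X=2, V=4) weight 1/2560
  (W=0, U=0, Y=0, Z=1, X=3, V=4) weight 1/2560
  (W=0, U=0, Y=0, Z=1, X=4, V=4) weight 1/2560
  (W=0, U=0, Y=0, Z=1, X=5, V=4) weight 1/2560
  (W=1, U=1, Y=0, Z=0, X=2, V=3) weight 1/1120
  … 87 more
Group by U:
  weight(U=0) = 1/40
  weight(U=1) = 27/280
Total weight = 1/40 + 27/280 = 17/140
P(U=0 | obs) = 1/40 / 17/140 = 7/34
P(U=1 | obs) = 27/280 / 17/140 = 27/34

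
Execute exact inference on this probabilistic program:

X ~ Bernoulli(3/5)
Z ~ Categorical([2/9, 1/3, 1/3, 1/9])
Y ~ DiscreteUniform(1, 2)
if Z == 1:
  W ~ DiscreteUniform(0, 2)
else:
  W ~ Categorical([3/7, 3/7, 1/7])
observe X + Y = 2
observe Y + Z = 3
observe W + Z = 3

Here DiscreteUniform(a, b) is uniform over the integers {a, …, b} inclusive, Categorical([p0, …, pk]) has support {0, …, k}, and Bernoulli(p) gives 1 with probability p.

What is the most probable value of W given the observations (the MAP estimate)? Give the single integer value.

Enumerate traces; 2 have nonzero weight after conditioning:
  (X=0, Z=1, Y=2, W=2) weight 1/45
  (X=1, Z=2, Y=1, W=1) weight 3/70
Group by W:
  weight(W=1) = 3/70
  weight(W=2) = 1/45
Total weight = 3/70 + 1/45 = 41/630
P(W=1 | obs) = 3/70 / 41/630 = 27/41
P(W=2 | obs) = 1/45 / 41/630 = 14/41
argmax = 1

argmax_v P(W = v | obs) = 1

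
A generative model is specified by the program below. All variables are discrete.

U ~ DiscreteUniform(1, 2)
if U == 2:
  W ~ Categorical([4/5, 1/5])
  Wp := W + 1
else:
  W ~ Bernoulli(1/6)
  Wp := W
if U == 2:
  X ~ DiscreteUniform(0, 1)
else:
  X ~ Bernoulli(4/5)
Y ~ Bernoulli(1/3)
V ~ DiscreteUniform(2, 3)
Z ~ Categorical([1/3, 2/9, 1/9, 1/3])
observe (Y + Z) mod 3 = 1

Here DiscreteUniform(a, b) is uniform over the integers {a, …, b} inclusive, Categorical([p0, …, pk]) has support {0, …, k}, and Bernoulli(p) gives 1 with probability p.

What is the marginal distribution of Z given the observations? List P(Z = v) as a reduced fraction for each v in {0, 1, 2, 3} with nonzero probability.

Enumerate traces; 48 have nonzero weight after conditioning:
  (U=1, W=0, X=0, Y=0, V=2, Z=1) weight 1/162
  (U=1, W=0, X=0, Y=0, V=3, Z=1) weight 1/162
  (U=1, W=0, X=0, Y=1, V=2, Z=0) weight 1/216
  (U=1, W=0, X=0, Y=1, V=2, Z=3) weight 1/216
  (U=1, W=0, X=0, Y=1, V=3, Z=0) weight 1/216
  (U=1, W=0, X=0, Y=1, V=3, Z=3) weight 1/216
  (U=1, W=0, X=1, Y=0, V=2, Z=1) weight 2/81
  (U=1, W=0, X=1, Y=0, V=3, Z=1) weight 2/81
  … 40 more
Group by Z:
  weight(Z=0) = 1/9
  weight(Z=1) = 4/27
  weight(Z=3) = 1/9
Total weight = 1/9 + 4/27 + 1/9 = 10/27
P(Z=0 | obs) = 1/9 / 10/27 = 3/10
P(Z=1 | obs) = 4/27 / 10/27 = 2/5
P(Z=3 | obs) = 1/9 / 10/27 = 3/10

P(Z=0) = 3/10, P(Z=1) = 2/5, P(Z=3) = 3/10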